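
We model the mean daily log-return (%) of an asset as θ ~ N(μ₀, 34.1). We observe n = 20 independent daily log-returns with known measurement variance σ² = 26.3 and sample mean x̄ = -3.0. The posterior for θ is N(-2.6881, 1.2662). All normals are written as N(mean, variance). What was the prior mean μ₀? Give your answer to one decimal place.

The posterior mean is a precision-weighted average: μ_n = (τ₀μ₀ + τ_data·x̄)/(τ₀+τ_data), with τ₀=1/σ₀² and τ_data=n/σ².
Here τ₀ = 1/34.1 = 0.029326 and τ_data = 20/26.3 = 0.760456, so τ_n = 0.789782.
Rearranging for μ₀: μ₀ = (μ_n·τ_n − τ_data·x̄)/τ₀ = (-2.6881·0.789782 − 0.760456·-3.0) / 0.029326 = 0.158355/0.029326 ≈ 5.4.

μ₀ = 5.4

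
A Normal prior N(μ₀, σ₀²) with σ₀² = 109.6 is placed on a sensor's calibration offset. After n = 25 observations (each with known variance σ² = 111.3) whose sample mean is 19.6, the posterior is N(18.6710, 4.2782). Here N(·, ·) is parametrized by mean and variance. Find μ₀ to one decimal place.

μ₀ = -4.2

With known observation variance, the Normal–Normal posterior has precision τ_n = τ₀ + n/σ² and mean μ_n = (τ₀μ₀ + (n/σ²)x̄)/τ_n.
Here τ₀ = 1/109.6 = 0.009124 and τ_data = 25/111.3 = 0.224618, so τ_n = 0.233742.
Rearranging for μ₀: μ₀ = (μ_n·τ_n − τ_data·x̄)/τ₀ = (18.6710·0.233742 − 0.224618·19.6) / 0.009124 = -0.038316/0.009124 ≈ -4.2.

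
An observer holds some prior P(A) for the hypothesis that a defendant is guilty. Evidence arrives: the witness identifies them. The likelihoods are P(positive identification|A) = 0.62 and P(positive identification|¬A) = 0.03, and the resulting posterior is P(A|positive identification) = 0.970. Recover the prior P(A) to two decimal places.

Bayes' rule in odds form gives O(A|E) = O(A)·[P(E|A)/P(E|¬A)], hence O(A) = O(A|E)/LR.
Posterior odds = 0.970/(1−0.970) = 32.3333. LR = 0.62/0.03 = 20.6667.
Prior odds = 32.3333/20.6667 = 1.5645, so P(A) = 1.5645/(1+1.5645) ≈ 0.61.

P(A) = 0.61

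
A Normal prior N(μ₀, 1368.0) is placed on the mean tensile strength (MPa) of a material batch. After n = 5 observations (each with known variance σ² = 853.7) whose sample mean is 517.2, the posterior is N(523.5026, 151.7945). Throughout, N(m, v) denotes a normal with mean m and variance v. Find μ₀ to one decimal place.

μ₀ = 574.0

The posterior mean is a precision-weighted average: μ_n = (τ₀μ₀ + τ_data·x̄)/(τ₀+τ_data), with τ₀=1/σ₀² and τ_data=n/σ².
Here τ₀ = 1/1368.0 = 0.000731 and τ_data = 5/853.7 = 0.005857, so τ_n = 0.006588.
Rearranging for μ₀: μ₀ = (μ_n·τ_n − τ_data·x̄)/τ₀ = (523.5026·0.006588 − 0.005857·517.2) / 0.000731 = 0.419595/0.000731 ≈ 574.0.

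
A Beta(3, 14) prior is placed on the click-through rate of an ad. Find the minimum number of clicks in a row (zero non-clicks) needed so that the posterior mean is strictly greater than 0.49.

k = 11

After k clicks and 0 non-clicks the posterior is Beta(3+k, 14), with mean (3+k)/(3+14+k).
Set (3+k)/(17+k) > 0.49 and solve: k > (0.49·17 − 3)/(1 − 0.49) = 10.451.
The smallest integer exceeding 10.451 is 11, and checking k=11: (14)/(28) = 0.5000 > 0.49.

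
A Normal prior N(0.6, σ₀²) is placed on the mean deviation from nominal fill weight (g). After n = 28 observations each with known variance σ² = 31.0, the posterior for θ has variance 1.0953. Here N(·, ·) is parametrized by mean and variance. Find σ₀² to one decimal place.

Posterior precision equals prior precision plus data precision: 1/σ_n² = 1/σ₀² + n/σ².
So 1/σ₀² = 1/1.0953 − 28/31.0 = 0.912992 − 0.903226 = 0.009766.
Hence σ₀² = 1/0.009766 ≈ 102.4.

σ₀² = 102.4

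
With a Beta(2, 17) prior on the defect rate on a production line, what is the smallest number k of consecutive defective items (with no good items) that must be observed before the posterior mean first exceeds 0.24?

k = 4

After k defective items and 0 good items the posterior is Beta(2+k, 17), with mean (2+k)/(2+17+k).
Set (2+k)/(19+k) > 0.24 and solve: k > (0.24·19 − 2)/(1 − 0.24) = 3.368.
The smallest integer exceeding 3.368 is 4, and checking k=4: (6)/(23) = 0.2609 > 0.24.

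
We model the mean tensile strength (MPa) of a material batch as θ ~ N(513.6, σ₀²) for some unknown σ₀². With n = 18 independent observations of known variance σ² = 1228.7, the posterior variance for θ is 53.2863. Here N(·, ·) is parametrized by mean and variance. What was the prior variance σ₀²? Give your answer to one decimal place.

For the Normal–Normal model with known σ², precisions add: τ_n = τ₀ + n/σ².
So 1/σ₀² = 1/53.2863 − 18/1228.7 = 0.018767 − 0.014650 = 0.004117.
Hence σ₀² = 1/0.004117 ≈ 242.9.

σ₀² = 242.9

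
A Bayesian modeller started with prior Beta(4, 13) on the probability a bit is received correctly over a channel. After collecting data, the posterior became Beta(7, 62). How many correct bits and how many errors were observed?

A Beta(a, b) prior with s successes and f failures in binomial data gives a Beta(a+s, b+f) posterior.
So s = 7 − 4 = 3 and f = 62 − 13 = 49.

3 correct bits and 49 errors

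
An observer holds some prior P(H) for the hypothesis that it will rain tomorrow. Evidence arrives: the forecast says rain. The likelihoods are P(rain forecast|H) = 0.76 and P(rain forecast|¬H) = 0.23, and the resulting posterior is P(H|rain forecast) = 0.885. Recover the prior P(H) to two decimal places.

Bayes' rule in odds form gives O(H|E) = O(H)·[P(E|H)/P(E|¬H)], hence O(H) = O(H|E)/LR.
Posterior odds = 0.885/(1−0.885) = 7.6957. LR = 0.76/0.23 = 3.3043.
Prior odds = 7.6957/3.3043 = 2.3290, so P(H) = 2.3290/(1+2.3290) ≈ 0.70.

P(H) = 0.70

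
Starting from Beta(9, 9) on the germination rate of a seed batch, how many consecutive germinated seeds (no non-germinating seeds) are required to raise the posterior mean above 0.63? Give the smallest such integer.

After k germinated seeds and 0 non-germinating seeds the posterior is Beta(9+k, 9), with mean (9+k)/(9+9+k).
Set (9+k)/(18+k) > 0.63 and solve: k > (0.63·18 − 9)/(1 − 0.63) = 6.324.
The smallest integer exceeding 6.324 is 7.

k = 7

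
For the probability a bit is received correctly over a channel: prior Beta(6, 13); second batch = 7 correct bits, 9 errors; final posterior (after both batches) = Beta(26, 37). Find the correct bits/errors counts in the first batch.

Sequential conjugate updates are equivalent to a single update on the pooled data, so total successes = posterior α − prior α and total failures = posterior β − prior β.
Total across both batches: 26−6=20 correct bits, 37−13=24 errors.
Subtract the second batch: 20−7=13 correct bits and 24−9=15 errors.

13 correct bits and 15 errors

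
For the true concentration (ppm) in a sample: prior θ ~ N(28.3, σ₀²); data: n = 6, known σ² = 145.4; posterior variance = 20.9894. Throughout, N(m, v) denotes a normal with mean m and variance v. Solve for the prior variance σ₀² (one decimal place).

σ₀² = 156.8

For the Normal–Normal model with known σ², precisions add: τ_n = τ₀ + n/σ².
So 1/σ₀² = 1/20.9894 − 6/145.4 = 0.047643 − 0.041265 = 0.006378.
Hence σ₀² = 1/0.006378 ≈ 156.8.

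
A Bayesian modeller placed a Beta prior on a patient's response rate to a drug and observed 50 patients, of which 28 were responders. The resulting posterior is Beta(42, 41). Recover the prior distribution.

A Beta(a, b) prior with s successes and f failures in binomial data gives a Beta(a+s, b+f) posterior.
Subtract the data counts: 42−28=14, 41−22=19.

Beta(14, 19)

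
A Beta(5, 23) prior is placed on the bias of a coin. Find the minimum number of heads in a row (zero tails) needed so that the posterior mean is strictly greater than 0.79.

After k heads and 0 tails the posterior is Beta(5+k, 23), with mean (5+k)/(5+23+k).
Set (5+k)/(28+k) > 0.79 and solve: k > (0.79·28 − 5)/(1 − 0.79) = 81.524.
The smallest integer exceeding 81.524 is 82, and checking k=82: (87)/(110) = 0.7909 > 0.79.

k = 82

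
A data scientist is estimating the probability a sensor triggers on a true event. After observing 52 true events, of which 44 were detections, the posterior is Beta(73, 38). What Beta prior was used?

A Beta(α, β) prior with s successes and f failures in binomial data gives a Beta(α+s, β+f) posterior.
Subtract the data counts: 73−44=29, 38−8=30.

Beta(29, 30)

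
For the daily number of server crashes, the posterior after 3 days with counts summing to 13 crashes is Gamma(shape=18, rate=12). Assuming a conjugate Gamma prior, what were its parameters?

Gamma(shape=5, rate=9)

A Gamma(α, β) prior (rate parametrization) on a Poisson rate with n observations summing to S gives posterior Gamma(α+S, β+n).
So α = 18 − 13 = 5 and β = 12 − 3 = 9.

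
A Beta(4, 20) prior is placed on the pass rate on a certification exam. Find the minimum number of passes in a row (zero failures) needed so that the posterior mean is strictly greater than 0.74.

k = 53

After k passes and 0 failures the posterior is Beta(4+k, 20), with mean (4+k)/(4+20+k).
Set (4+k)/(24+k) > 0.74 and solve: k > (0.74·24 − 4)/(1 − 0.74) = 52.923.
The smallest integer exceeding 52.923 is 53.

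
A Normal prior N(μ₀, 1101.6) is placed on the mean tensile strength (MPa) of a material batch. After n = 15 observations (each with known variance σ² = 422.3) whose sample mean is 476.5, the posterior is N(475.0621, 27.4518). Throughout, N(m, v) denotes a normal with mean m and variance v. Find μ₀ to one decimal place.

μ₀ = 418.8

The posterior mean is a precision-weighted average: μ_n = (τ₀μ₀ + τ_data·x̄)/(τ₀+τ_data), with τ₀=1/σ₀² and τ_data=n/σ².
Here τ₀ = 1/1101.6 = 0.000908 and τ_data = 15/422.3 = 0.035520, so τ_n = 0.036428.
Rearranging for μ₀: μ₀ = (μ_n·τ_n − τ_data·x̄)/τ₀ = (475.0621·0.036428 − 0.035520·476.5) / 0.000908 = 0.380282/0.000908 ≈ 418.8.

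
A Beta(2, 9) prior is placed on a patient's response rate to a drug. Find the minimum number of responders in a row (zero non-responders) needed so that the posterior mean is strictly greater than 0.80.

After k responders and 0 non-responders the posterior is Beta(2+k, 9), with mean (2+k)/(2+9+k).
Set (2+k)/(11+k) > 0.80 and solve: k > (0.80·11 − 2)/(1 − 0.80) = 34.000.
The smallest integer exceeding 34.000 is 35.

k = 35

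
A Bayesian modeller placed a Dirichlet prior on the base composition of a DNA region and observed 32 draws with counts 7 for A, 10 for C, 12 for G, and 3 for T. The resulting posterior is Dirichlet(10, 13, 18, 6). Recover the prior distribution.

For a Dirichlet(α) prior with multinomial counts c, the posterior is Dirichlet(α + c) componentwise.
Subtract each count from the matching posterior parameter: 10−7=3, 13−10=3, 18−12=6, 6−3=3.

Dirichlet(3, 3, 6, 3)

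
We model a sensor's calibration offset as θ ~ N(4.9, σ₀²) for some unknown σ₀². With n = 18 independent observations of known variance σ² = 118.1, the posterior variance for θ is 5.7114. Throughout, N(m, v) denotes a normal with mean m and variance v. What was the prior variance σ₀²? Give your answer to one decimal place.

σ₀² = 44.1

Posterior precision equals prior precision plus data precision: 1/σ_n² = 1/σ₀² + n/σ².
So 1/σ₀² = 1/5.7114 − 18/118.1 = 0.175088 − 0.152413 = 0.022675.
Hence σ₀² = 1/0.022675 ≈ 44.1.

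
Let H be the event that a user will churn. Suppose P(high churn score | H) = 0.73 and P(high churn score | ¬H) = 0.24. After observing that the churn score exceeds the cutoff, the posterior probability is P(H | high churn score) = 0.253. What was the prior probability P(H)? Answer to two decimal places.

P(H) = 0.10

In odds form, posterior odds = prior odds × likelihood ratio, so prior odds = posterior odds ÷ LR.
Posterior odds = 0.253/(1−0.253) = 0.3387. LR = 0.73/0.24 = 3.0417.
Prior odds = 0.3387/3.0417 = 0.1114, so P(H) = 0.1114/(1+0.1114) ≈ 0.10.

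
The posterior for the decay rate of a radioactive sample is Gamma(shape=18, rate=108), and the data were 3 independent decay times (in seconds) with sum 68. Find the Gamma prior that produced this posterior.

Gamma(shape=15, rate=40)

For an exponential likelihood with a Gamma(α, β) prior on the rate, n observations with total T give posterior Gamma(α+n, β+T).
So α = 18 − 3 = 15 and β = 108 − 68 = 40.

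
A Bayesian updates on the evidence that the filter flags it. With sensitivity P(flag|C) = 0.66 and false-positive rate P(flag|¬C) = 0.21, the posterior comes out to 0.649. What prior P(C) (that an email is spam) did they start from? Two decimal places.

P(C) = 0.37

Bayes' rule in odds form gives O(C|E) = O(C)·[P(E|C)/P(E|¬C)], hence O(C) = O(C|E)/LR.
Posterior odds = 0.649/(1−0.649) = 1.8490. LR = 0.66/0.21 = 3.1429.
Prior odds = 1.8490/3.1429 = 0.5883, so P(C) = 0.5883/(1+0.5883) ≈ 0.37.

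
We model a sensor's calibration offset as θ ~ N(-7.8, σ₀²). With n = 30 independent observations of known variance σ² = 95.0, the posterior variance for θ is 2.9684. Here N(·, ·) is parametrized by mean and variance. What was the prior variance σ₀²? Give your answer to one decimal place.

Posterior precision equals prior precision plus data precision: 1/σ_n² = 1/σ₀² + n/σ².
So 1/σ₀² = 1/2.9684 − 30/95.0 = 0.336882 − 0.315789 = 0.021093.
Hence σ₀² = 1/0.021093 ≈ 47.4.

σ₀² = 47.4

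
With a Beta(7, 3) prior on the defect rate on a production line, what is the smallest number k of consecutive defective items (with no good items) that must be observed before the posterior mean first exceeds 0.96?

After k defective items and 0 good items the posterior is Beta(7+k, 3), with mean (7+k)/(7+3+k).
Set (7+k)/(10+k) > 0.96 and solve: k > (0.96·10 − 7)/(1 − 0.96) = 65.000.
The smallest integer exceeding 65.000 is 66.

k = 66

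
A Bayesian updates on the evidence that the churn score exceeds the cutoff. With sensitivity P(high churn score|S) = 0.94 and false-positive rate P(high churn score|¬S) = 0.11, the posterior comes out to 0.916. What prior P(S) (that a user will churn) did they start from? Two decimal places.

Bayes' rule in odds form gives O(S|E) = O(S)·[P(E|S)/P(E|¬S)], hence O(S) = O(S|E)/LR.
Posterior odds = 0.916/(1−0.916) = 10.9048. LR = 0.94/0.11 = 8.5455.
Prior odds = 10.9048/8.5455 = 1.2761, so P(S) = 1.2761/(1+1.2761) ≈ 0.56.

P(S) = 0.56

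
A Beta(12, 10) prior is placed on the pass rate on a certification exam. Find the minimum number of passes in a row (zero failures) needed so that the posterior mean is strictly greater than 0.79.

k = 26

After k passes and 0 failures the posterior is Beta(12+k, 10), with mean (12+k)/(12+10+k).
Set (12+k)/(22+k) > 0.79 and solve: k > (0.79·22 − 12)/(1 − 0.79) = 25.619.
The smallest integer exceeding 25.619 is 26.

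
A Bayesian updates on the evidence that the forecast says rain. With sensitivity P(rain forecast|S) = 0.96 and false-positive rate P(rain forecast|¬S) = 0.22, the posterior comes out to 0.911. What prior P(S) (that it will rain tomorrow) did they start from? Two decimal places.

In odds form, posterior odds = prior odds × likelihood ratio, so prior odds = posterior odds ÷ LR.
Posterior odds = 0.911/(1−0.911) = 10.2360. LR = 0.96/0.22 = 4.3636.
Prior odds = 10.2360/4.3636 = 2.3458, so P(S) = 2.3458/(1+2.3458) ≈ 0.70.

P(S) = 0.70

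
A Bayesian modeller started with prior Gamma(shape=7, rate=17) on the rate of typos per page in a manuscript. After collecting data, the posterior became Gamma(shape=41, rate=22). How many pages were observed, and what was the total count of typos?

n = 5 pages with total 34 typos

Gamma–Poisson conjugacy: posterior shape = α + Σxᵢ, posterior rate = β + n.
Matching: Σxᵢ = 41 − 7 = 34 and n = 22 − 17 = 5.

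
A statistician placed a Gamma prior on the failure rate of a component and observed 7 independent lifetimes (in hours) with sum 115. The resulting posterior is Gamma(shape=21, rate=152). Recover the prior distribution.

Gamma(shape=14, rate=37)

Gamma–exponential conjugacy: posterior shape = α + n, posterior rate = β + Σtᵢ.
So α = 21 − 7 = 14 and β = 152 − 115 = 37.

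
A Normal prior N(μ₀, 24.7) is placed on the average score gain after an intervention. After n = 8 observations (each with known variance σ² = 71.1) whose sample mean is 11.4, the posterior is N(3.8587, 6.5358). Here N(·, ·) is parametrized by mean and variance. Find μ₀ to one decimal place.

μ₀ = -17.1

The posterior mean is a precision-weighted average: μ_n = (τ₀μ₀ + τ_data·x̄)/(τ₀+τ_data), with τ₀=1/σ₀² and τ_data=n/σ².
Here τ₀ = 1/24.7 = 0.040486 and τ_data = 8/71.1 = 0.112518, so τ_n = 0.153004.
Rearranging for μ₀: μ₀ = (μ_n·τ_n − τ_data·x̄)/τ₀ = (3.8587·0.153004 − 0.112518·11.4) / 0.040486 = -0.692309/0.040486 ≈ -17.1.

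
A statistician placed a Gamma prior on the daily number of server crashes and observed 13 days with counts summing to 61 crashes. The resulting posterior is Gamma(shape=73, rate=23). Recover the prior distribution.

Gamma(shape=12, rate=10)

Gamma–Poisson conjugacy: posterior shape = α + Σxᵢ, posterior rate = β + n.
So α = 73 − 61 = 12 and β = 23 − 13 = 10.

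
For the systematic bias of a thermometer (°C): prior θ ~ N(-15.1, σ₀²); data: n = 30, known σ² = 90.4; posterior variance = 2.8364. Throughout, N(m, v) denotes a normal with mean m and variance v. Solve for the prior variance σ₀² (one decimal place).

σ₀² = 48.3

For the Normal–Normal model with known σ², precisions add: τ_n = τ₀ + n/σ².
So 1/σ₀² = 1/2.8364 − 30/90.4 = 0.352560 − 0.331858 = 0.020702.
Hence σ₀² = 1/0.020702 ≈ 48.3.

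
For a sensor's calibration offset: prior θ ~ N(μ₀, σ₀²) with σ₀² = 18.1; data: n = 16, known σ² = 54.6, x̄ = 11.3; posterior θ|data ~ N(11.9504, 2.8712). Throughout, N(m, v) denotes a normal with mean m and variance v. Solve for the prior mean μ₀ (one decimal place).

With known observation variance, the Normal–Normal posterior has precision τ_n = τ₀ + n/σ² and mean μ_n = (τ₀μ₀ + (n/σ²)x̄)/τ_n.
Here τ₀ = 1/18.1 = 0.055249 and τ_data = 16/54.6 = 0.293040, so τ_n = 0.348289.
Rearranging for μ₀: μ₀ = (μ_n·τ_n − τ_data·x̄)/τ₀ = (11.9504·0.348289 − 0.293040·11.3) / 0.055249 = 0.850841/0.055249 ≈ 15.4.

μ₀ = 15.4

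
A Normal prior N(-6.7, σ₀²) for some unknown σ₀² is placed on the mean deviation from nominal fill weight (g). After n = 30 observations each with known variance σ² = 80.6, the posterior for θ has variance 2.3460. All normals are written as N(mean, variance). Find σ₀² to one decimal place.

Posterior precision equals prior precision plus data precision: 1/σ_n² = 1/σ₀² + n/σ².
So 1/σ₀² = 1/2.3460 − 30/80.6 = 0.426257 − 0.372208 = 0.054049.
Hence σ₀² = 1/0.054049 ≈ 18.5.

σ₀² = 18.5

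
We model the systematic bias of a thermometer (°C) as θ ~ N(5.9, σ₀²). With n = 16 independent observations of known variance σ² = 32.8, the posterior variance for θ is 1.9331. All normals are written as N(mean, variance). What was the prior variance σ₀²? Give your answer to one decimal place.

σ₀² = 33.9

Posterior precision equals prior precision plus data precision: 1/σ_n² = 1/σ₀² + n/σ².
So 1/σ₀² = 1/1.9331 − 16/32.8 = 0.517304 − 0.487805 = 0.029499.
Hence σ₀² = 1/0.029499 ≈ 33.9.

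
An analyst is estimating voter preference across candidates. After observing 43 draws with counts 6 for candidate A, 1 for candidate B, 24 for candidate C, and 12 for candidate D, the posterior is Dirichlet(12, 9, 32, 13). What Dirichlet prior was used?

For a Dirichlet(α) prior with multinomial counts c, the posterior is Dirichlet(α + c) componentwise.
Subtract each count from the matching posterior parameter: 12−6=6, 9−1=8, 32−24=8, 13−12=1.

Dirichlet(6, 8, 8, 1)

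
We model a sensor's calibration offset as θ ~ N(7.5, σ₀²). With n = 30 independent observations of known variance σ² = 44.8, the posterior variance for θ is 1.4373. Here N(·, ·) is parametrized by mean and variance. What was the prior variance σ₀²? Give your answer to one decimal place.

For the Normal–Normal model with known σ², precisions add: τ_n = τ₀ + n/σ².
So 1/σ₀² = 1/1.4373 − 30/44.8 = 0.695749 − 0.669643 = 0.026106.
Hence σ₀² = 1/0.026106 ≈ 38.3.

σ₀² = 38.3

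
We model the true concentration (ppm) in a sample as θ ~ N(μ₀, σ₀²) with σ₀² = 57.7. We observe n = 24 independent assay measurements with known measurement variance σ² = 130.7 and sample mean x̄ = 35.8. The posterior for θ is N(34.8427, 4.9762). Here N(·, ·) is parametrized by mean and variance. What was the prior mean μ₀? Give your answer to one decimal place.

The posterior mean is a precision-weighted average: μ_n = (τ₀μ₀ + τ_data·x̄)/(τ₀+τ_data), with τ₀=1/σ₀² and τ_data=n/σ².
Here τ₀ = 1/57.7 = 0.017331 and τ_data = 24/130.7 = 0.183627, so τ_n = 0.200958.
Rearranging for μ₀: μ₀ = (μ_n·τ_n − τ_data·x̄)/τ₀ = (34.8427·0.200958 − 0.183627·35.8) / 0.017331 = 0.428073/0.017331 ≈ 24.7.

μ₀ = 24.7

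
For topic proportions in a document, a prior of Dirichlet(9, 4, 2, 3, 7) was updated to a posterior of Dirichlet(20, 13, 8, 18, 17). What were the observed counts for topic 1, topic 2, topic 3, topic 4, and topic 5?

counts (11, 9, 6, 15, 10)

For a Dirichlet(α) prior with multinomial counts c, the posterior is Dirichlet(α + c) componentwise.
Counts are posterior − prior componentwise: 20−9=11, 13−4=9, 8−2=6, 18−3=15, 17−7=10.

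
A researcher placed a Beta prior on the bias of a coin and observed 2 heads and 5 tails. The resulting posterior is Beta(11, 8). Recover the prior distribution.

A Beta(a, b) prior with s successes and f failures in binomial data gives a Beta(a+s, b+f) posterior.
So a = 11 − 2 = 9 and b = 8 − 5 = 3.

Beta(9, 3)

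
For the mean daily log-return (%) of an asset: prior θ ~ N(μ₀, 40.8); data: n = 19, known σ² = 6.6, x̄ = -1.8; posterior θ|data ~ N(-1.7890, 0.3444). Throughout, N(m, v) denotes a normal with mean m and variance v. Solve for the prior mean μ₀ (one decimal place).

μ₀ = -0.5

The posterior mean is a precision-weighted average: μ_n = (τ₀μ₀ + τ_data·x̄)/(τ₀+τ_data), with τ₀=1/σ₀² and τ_data=n/σ².
Here τ₀ = 1/40.8 = 0.024510 and τ_data = 19/6.6 = 2.878788, so τ_n = 2.903298.
Rearranging for μ₀: μ₀ = (μ_n·τ_n − τ_data·x̄)/τ₀ = (-1.7890·2.903298 − 2.878788·-1.8) / 0.024510 = -0.012182/0.024510 ≈ -0.5.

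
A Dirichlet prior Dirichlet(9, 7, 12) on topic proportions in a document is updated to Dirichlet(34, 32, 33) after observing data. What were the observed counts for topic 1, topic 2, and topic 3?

counts (25, 25, 21)

For a Dirichlet(α) prior with multinomial counts c, the posterior is Dirichlet(α + c) componentwise.
Counts are posterior − prior componentwise: 34−9=25, 32−7=25, 33−12=21.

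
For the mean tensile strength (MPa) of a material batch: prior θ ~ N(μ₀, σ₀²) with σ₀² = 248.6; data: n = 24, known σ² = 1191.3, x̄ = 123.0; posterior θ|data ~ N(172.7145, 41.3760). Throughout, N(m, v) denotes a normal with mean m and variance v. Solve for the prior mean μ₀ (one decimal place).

μ₀ = 421.7

With known observation variance, the Normal–Normal posterior has precision τ_n = τ₀ + n/σ² and mean μ_n = (τ₀μ₀ + (n/σ²)x̄)/τ_n.
Here τ₀ = 1/248.6 = 0.004023 and τ_data = 24/1191.3 = 0.020146, so τ_n = 0.024169.
Rearranging for μ₀: μ₀ = (μ_n·τ_n − τ_data·x̄)/τ₀ = (172.7145·0.024169 − 0.020146·123.0) / 0.004023 = 1.696379/0.004023 ≈ 421.7.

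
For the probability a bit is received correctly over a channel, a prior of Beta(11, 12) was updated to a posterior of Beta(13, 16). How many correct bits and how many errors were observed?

A Beta(α, β) prior with s successes and f failures in binomial data gives a Beta(α+s, β+f) posterior.
Match parameters: s=13−11=2, f=16−12=4.

2 correct bits and 4 errors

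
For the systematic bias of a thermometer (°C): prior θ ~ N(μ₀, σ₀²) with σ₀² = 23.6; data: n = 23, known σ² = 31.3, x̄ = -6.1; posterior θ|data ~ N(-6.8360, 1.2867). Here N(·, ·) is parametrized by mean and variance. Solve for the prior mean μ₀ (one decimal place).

μ₀ = -19.6

The posterior mean is a precision-weighted average: μ_n = (τ₀μ₀ + τ_data·x̄)/(τ₀+τ_data), with τ₀=1/σ₀² and τ_data=n/σ².
Here τ₀ = 1/23.6 = 0.042373 and τ_data = 23/31.3 = 0.734824, so τ_n = 0.777197.
Rearranging for μ₀: μ₀ = (μ_n·τ_n − τ_data·x̄)/τ₀ = (-6.8360·0.777197 − 0.734824·-6.1) / 0.042373 = -0.830492/0.042373 ≈ -19.6.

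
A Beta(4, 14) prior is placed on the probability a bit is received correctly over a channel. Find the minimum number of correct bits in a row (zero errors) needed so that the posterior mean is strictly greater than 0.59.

k = 17

After k correct bits and 0 errors the posterior is Beta(4+k, 14), with mean (4+k)/(4+14+k).
Set (4+k)/(18+k) > 0.59 and solve: k > (0.59·18 − 4)/(1 − 0.59) = 16.146.
The smallest integer exceeding 16.146 is 17, and checking k=17: (21)/(35) = 0.6000 > 0.59.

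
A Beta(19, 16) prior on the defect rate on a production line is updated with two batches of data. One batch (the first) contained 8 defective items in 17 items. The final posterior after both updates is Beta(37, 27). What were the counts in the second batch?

10 defective items and 2 good items

Sequential conjugate updates are equivalent to a single update on the pooled data, so total successes = posterior α − prior α and total failures = posterior β − prior β.
Total across both batches: 37−19=18 defective items, 27−16=11 good items.
Subtract the first batch: 18−8=10 defective items and 11−9=2 good items.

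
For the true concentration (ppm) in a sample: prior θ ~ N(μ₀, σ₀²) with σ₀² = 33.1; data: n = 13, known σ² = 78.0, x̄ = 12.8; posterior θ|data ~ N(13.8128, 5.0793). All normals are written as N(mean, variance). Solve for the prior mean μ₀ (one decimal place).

μ₀ = 19.4

With known observation variance, the Normal–Normal posterior has precision τ_n = τ₀ + n/σ² and mean μ_n = (τ₀μ₀ + (n/σ²)x̄)/τ_n.
Here τ₀ = 1/33.1 = 0.030211 and τ_data = 13/78.0 = 0.166667, so τ_n = 0.196878.
Rearranging for μ₀: μ₀ = (μ_n·τ_n − τ_data·x̄)/τ₀ = (13.8128·0.196878 − 0.166667·12.8) / 0.030211 = 0.586099/0.030211 ≈ 19.4.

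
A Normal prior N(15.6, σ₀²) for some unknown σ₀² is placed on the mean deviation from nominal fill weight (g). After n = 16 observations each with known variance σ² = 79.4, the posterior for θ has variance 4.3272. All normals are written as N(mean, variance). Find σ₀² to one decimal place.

σ₀² = 33.8

For the Normal–Normal model with known σ², precisions add: τ_n = τ₀ + n/σ².
So 1/σ₀² = 1/4.3272 − 16/79.4 = 0.231096 − 0.201511 = 0.029585.
Hence σ₀² = 1/0.029585 ≈ 33.8.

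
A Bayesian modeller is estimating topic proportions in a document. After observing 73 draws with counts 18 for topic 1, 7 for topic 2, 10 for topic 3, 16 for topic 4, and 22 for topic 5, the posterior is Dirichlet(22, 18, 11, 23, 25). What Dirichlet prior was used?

For a Dirichlet(α) prior with multinomial counts c, the posterior is Dirichlet(α + c) componentwise.
Subtract each count from the matching posterior parameter: 22−18=4, 18−7=11, 11−10=1, 23−16=7, 25−22=3.

Dirichlet(4, 11, 1, 7, 3)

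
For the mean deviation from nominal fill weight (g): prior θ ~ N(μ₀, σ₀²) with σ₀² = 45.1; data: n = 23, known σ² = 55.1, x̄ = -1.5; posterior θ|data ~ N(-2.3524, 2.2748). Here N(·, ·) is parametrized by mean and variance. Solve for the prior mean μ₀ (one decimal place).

With known observation variance, the Normal–Normal posterior has precision τ_n = τ₀ + n/σ² and mean μ_n = (τ₀μ₀ + (n/σ²)x̄)/τ_n.
Here τ₀ = 1/45.1 = 0.022173 and τ_data = 23/55.1 = 0.417423, so τ_n = 0.439596.
Rearranging for μ₀: μ₀ = (μ_n·τ_n − τ_data·x̄)/τ₀ = (-2.3524·0.439596 − 0.417423·-1.5) / 0.022173 = -0.407971/0.022173 ≈ -18.4.

μ₀ = -18.4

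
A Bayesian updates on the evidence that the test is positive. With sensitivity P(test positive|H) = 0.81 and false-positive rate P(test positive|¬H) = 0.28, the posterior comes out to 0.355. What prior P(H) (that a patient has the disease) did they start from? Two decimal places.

Bayes' rule in odds form gives O(H|E) = O(H)·[P(E|H)/P(E|¬H)], hence O(H) = O(H|E)/LR.
Posterior odds = 0.355/(1−0.355) = 0.5504. LR = 0.81/0.28 = 2.8929.
Prior odds = 0.5504/2.8929 = 0.1903, so P(H) = 0.1903/(1+0.1903) ≈ 0.16.

P(H) = 0.16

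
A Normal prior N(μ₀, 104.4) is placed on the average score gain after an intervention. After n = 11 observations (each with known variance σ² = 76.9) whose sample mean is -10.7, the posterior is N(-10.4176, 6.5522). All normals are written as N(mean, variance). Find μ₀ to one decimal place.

μ₀ = -6.2

The posterior mean is a precision-weighted average: μ_n = (τ₀μ₀ + τ_data·x̄)/(τ₀+τ_data), with τ₀=1/σ₀² and τ_data=n/σ².
Here τ₀ = 1/104.4 = 0.009579 and τ_data = 11/76.9 = 0.143043, so τ_n = 0.152622.
Rearranging for μ₀: μ₀ = (μ_n·τ_n − τ_data·x̄)/τ₀ = (-10.4176·0.152622 − 0.143043·-10.7) / 0.009579 = -0.059395/0.009579 ≈ -6.2.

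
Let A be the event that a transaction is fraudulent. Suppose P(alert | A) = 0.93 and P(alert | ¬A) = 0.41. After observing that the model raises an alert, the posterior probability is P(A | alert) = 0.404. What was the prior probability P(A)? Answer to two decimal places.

Bayes' rule in odds form gives O(A|E) = O(A)·[P(E|A)/P(E|¬A)], hence O(A) = O(A|E)/LR.
Posterior odds = 0.404/(1−0.404) = 0.6779. LR = 0.93/0.41 = 2.2683.
Prior odds = 0.6779/2.2683 = 0.2989, so P(A) = 0.2989/(1+0.2989) ≈ 0.23.

P(A) = 0.23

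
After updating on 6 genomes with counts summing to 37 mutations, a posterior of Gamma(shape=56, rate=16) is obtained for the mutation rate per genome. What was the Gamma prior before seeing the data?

Gamma(shape=19, rate=10)

Gamma–Poisson conjugacy: posterior shape = α + Σxᵢ, posterior rate = β + n.
So α = 56 − 37 = 19 and β = 16 − 6 = 10.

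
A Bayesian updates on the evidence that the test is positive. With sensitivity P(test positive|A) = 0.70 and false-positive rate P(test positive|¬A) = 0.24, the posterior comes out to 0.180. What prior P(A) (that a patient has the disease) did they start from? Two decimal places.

P(A) = 0.07

In odds form, posterior odds = prior odds × likelihood ratio, so prior odds = posterior odds ÷ LR.
Posterior odds = 0.180/(1−0.180) = 0.2195. LR = 0.70/0.24 = 2.9167.
Prior odds = 0.2195/2.9167 = 0.0753, so P(A) = 0.0753/(1+0.0753) ≈ 0.07.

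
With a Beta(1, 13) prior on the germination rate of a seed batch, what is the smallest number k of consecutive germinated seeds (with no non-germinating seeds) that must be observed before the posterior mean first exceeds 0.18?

After k germinated seeds and 0 non-germinating seeds the posterior is Beta(1+k, 13), with mean (1+k)/(1+13+k).
Set (1+k)/(14+k) > 0.18 and solve: k > (0.18·14 − 1)/(1 − 0.18) = 1.854.
The smallest integer exceeding 1.854 is 2.

k = 2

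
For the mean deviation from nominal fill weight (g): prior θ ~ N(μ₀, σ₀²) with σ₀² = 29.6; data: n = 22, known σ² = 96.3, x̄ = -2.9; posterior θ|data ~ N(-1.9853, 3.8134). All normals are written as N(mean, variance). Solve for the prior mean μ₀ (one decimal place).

μ₀ = 4.2

With known observation variance, the Normal–Normal posterior has precision τ_n = τ₀ + n/σ² and mean μ_n = (τ₀μ₀ + (n/σ²)x̄)/τ_n.
Here τ₀ = 1/29.6 = 0.033784 and τ_data = 22/96.3 = 0.228453, so τ_n = 0.262237.
Rearranging for μ₀: μ₀ = (μ_n·τ_n − τ_data·x̄)/τ₀ = (-1.9853·0.262237 − 0.228453·-2.9) / 0.033784 = 0.141895/0.033784 ≈ 4.2.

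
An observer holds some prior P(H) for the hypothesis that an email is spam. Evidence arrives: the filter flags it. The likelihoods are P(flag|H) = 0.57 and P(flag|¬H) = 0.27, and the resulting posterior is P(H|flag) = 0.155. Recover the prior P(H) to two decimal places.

Bayes' rule in odds form gives O(H|E) = O(H)·[P(E|H)/P(E|¬H)], hence O(H) = O(H|E)/LR.
Posterior odds = 0.155/(1−0.155) = 0.1834. LR = 0.57/0.27 = 2.1111.
Prior odds = 0.1834/2.1111 = 0.0869, so P(H) = 0.0869/(1+0.0869) ≈ 0.08.

P(H) = 0.08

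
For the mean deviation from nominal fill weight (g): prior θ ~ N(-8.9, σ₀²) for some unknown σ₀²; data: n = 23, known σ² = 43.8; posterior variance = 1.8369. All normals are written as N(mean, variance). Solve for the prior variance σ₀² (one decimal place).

Posterior precision equals prior precision plus data precision: 1/σ_n² = 1/σ₀² + n/σ².
So 1/σ₀² = 1/1.8369 − 23/43.8 = 0.544395 − 0.525114 = 0.019281.
Hence σ₀² = 1/0.019281 ≈ 51.9.

σ₀² = 51.9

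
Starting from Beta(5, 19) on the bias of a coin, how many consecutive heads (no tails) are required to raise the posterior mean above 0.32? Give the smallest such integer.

k = 4

After k heads and 0 tails the posterior is Beta(5+k, 19), with mean (5+k)/(5+19+k).
Set (5+k)/(24+k) > 0.32 and solve: k > (0.32·24 − 5)/(1 − 0.32) = 3.941.
The smallest integer exceeding 3.941 is 4.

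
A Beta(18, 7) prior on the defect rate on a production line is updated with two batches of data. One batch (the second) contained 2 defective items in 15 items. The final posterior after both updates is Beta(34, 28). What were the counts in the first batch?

14 defective items and 8 good items

Sequential conjugate updates are equivalent to a single update on the pooled data, so total successes = posterior α − prior α and total failures = posterior β − prior β.
Total across both batches: 34−18=16 defective items, 28−7=21 good items.
Subtract the second batch: 16−2=14 defective items and 21−13=8 good items.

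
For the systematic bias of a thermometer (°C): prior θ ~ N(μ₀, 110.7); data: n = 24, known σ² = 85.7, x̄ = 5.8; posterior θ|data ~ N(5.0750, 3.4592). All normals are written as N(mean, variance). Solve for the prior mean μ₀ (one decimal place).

With known observation variance, the Normal–Normal posterior has precision τ_n = τ₀ + n/σ² and mean μ_n = (τ₀μ₀ + (n/σ²)x̄)/τ_n.
Here τ₀ = 1/110.7 = 0.009033 and τ_data = 24/85.7 = 0.280047, so τ_n = 0.289080.
Rearranging for μ₀: μ₀ = (μ_n·τ_n − τ_data·x̄)/τ₀ = (5.0750·0.289080 − 0.280047·5.8) / 0.009033 = -0.157192/0.009033 ≈ -17.4.

μ₀ = -17.4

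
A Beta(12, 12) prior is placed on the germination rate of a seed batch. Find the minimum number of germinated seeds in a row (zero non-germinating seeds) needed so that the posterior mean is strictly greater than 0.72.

k = 19

After k germinated seeds and 0 non-germinating seeds the posterior is Beta(12+k, 12), with mean (12+k)/(12+12+k).
Set (12+k)/(24+k) > 0.72 and solve: k > (0.72·24 − 12)/(1 − 0.72) = 18.857.
The smallest integer exceeding 18.857 is 19.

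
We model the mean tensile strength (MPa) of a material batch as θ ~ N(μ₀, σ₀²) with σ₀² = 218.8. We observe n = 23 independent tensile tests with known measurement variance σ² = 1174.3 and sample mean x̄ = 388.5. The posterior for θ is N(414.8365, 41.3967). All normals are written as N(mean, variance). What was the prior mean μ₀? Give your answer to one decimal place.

μ₀ = 527.7

The posterior mean is a precision-weighted average: μ_n = (τ₀μ₀ + τ_data·x̄)/(τ₀+τ_data), with τ₀=1/σ₀² and τ_data=n/σ².
Here τ₀ = 1/218.8 = 0.004570 and τ_data = 23/1174.3 = 0.019586, so τ_n = 0.024156.
Rearranging for μ₀: μ₀ = (μ_n·τ_n − τ_data·x̄)/τ₀ = (414.8365·0.024156 − 0.019586·388.5) / 0.004570 = 2.411629/0.004570 ≈ 527.7.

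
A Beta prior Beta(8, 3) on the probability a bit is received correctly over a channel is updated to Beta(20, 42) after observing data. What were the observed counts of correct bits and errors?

12 correct bits and 39 errors

A Beta(α, β) prior with s successes and f failures in binomial data gives a Beta(α+s, β+f) posterior.
Match parameters: s=20−8=12, f=42−3=39.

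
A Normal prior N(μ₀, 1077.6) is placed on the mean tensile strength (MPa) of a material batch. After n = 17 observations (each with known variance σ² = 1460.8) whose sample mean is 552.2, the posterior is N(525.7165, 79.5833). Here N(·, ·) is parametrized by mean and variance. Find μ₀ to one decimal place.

With known observation variance, the Normal–Normal posterior has precision τ_n = τ₀ + n/σ² and mean μ_n = (τ₀μ₀ + (n/σ²)x̄)/τ_n.
Here τ₀ = 1/1077.6 = 0.000928 and τ_data = 17/1460.8 = 0.011637, so τ_n = 0.012565.
Rearranging for μ₀: μ₀ = (μ_n·τ_n − τ_data·x̄)/τ₀ = (525.7165·0.012565 − 0.011637·552.2) / 0.000928 = 0.179676/0.000928 ≈ 193.6.

μ₀ = 193.6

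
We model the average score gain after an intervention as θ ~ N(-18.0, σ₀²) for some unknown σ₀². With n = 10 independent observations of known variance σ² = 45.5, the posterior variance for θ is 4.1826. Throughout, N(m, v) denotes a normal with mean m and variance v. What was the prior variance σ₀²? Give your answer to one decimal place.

σ₀² = 51.8

Posterior precision equals prior precision plus data precision: 1/σ_n² = 1/σ₀² + n/σ².
So 1/σ₀² = 1/4.1826 − 10/45.5 = 0.239086 − 0.219780 = 0.019306.
Hence σ₀² = 1/0.019306 ≈ 51.8.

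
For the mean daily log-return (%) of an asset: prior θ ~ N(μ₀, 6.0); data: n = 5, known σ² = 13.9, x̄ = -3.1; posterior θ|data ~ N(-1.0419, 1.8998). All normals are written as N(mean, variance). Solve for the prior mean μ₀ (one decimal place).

μ₀ = 3.4

With known observation variance, the Normal–Normal posterior has precision τ_n = τ₀ + n/σ² and mean μ_n = (τ₀μ₀ + (n/σ²)x̄)/τ_n.
Here τ₀ = 1/6.0 = 0.166667 and τ_data = 5/13.9 = 0.359712, so τ_n = 0.526379.
Rearranging for μ₀: μ₀ = (μ_n·τ_n − τ_data·x̄)/τ₀ = (-1.0419·0.526379 − 0.359712·-3.1) / 0.166667 = 0.566673/0.166667 ≈ 3.4.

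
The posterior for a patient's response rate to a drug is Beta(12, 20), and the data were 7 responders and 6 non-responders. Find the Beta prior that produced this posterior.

Beta(5, 14)

A Beta(a, b) prior with s successes and f failures in binomial data gives a Beta(a+s, b+f) posterior.
Subtract the data counts: 12−7=5, 20−6=14.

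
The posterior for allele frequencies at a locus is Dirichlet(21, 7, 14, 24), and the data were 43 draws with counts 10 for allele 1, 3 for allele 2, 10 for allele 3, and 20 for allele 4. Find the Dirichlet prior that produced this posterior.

For a Dirichlet(α) prior with multinomial counts c, the posterior is Dirichlet(α + c) componentwise.
Subtract each count from the matching posterior parameter: 21−10=11, 7−3=4, 14−10=4, 24−20=4.

Dirichlet(11, 4, 4, 4)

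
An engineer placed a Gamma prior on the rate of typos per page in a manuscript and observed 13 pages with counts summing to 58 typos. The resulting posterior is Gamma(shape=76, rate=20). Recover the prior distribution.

A Gamma(α, β) prior (rate parametrization) on a Poisson rate with n observations summing to S gives posterior Gamma(α+S, β+n).
So α = 76 − 58 = 18 and β = 20 − 13 = 7.

Gamma(shape=18, rate=7)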